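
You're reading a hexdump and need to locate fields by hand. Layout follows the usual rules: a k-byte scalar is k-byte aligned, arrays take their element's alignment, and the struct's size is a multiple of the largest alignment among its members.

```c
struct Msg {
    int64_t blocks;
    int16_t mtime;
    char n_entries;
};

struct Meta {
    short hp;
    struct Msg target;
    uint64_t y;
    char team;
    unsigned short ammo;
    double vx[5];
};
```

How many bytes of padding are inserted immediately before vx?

4

Msg: @0: blocks [8B, align 8] → 8; @8: mtime [2B, align 2] → 10; @10: n_entries [1B, align 1] → 11; +5 tail pad (align 8); size 16, align 8
@0: hp [2B, align 2] → 2
+6 pad (align 8)
@8: target [16B, align 8] → 24
@24: y [8B, align 8] → 32
@32: team [1B, align 1] → 33
+1 pad (align 2)
@34: ammo [2B, align 2] → 36
+4 pad (align 8)
@40: vx [40B, align 8] → 80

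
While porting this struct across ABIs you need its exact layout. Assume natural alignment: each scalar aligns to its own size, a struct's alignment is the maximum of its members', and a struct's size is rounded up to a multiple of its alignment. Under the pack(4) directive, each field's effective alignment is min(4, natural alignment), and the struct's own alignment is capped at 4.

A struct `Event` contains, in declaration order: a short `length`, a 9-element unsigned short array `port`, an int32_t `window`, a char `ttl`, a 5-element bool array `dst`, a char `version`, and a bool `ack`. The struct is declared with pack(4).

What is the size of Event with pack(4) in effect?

32

@0: length [2B, align 2] → 2
@2: port [18B, align 2] → 20
@20: window [4B, align 4] → 24
@24: ttl [1B, align 1] → 25
@25: dst [5B, align 1] → 30
@30: version [1B, align 1] → 31
@31: ack [1B, align 1] → 32
size 32, align 4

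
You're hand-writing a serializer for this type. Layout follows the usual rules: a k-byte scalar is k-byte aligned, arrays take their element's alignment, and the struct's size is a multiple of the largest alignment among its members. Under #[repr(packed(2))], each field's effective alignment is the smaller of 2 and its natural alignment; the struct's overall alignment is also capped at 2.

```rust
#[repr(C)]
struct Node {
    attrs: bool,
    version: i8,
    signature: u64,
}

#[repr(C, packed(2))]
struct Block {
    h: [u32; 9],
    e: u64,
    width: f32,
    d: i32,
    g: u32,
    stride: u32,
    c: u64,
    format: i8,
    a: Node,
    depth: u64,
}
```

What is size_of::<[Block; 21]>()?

Node: @0: attrs [1B, align 1] → 1; @1: version [1B, align 1] → 2; +6 pad (align 8); @8: signature [8B, align 8] → 16; size 16, align 8
@0: h [36B, align 2] → 36
@36: e [8B, align 2] → 44
@44: width [4B, align 2] → 48
@48: d [4B, align 2] → 52
@52: g [4B, align 2] → 56
@56: stride [4B, align 2] → 60
@60: c [8B, align 2] → 68
@68: format [1B, align 1] → 69
+1 pad (align 2)
@70: a [16B, align 2] → 86
@86: depth [8B, align 2] → 94
size 94, align 2
array of 21: 21 × 94 = 1974

1974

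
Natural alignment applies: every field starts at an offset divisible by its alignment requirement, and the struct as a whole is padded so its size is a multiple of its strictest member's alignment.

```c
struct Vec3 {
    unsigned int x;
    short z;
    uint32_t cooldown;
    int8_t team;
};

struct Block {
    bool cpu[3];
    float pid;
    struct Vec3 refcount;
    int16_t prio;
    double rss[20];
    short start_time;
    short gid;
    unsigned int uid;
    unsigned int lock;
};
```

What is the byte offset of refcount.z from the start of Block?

Vec3: @0: x [4B, align 4] → 4; @4: z [2B, align 2] → 6; +2 pad (align 4); @8: cooldown [4B, align 4] → 12; @12: team [1B, align 1] → 13; +3 tail pad (align 4); size 16, align 4
@0: cpu [3B, align 1] → 3
+1 pad (align 4)
@4: pid [4B, align 4] → 8
@8: refcount [16B, align 4] → 24
within Vec3: z at 4
8 + 4 = 12

12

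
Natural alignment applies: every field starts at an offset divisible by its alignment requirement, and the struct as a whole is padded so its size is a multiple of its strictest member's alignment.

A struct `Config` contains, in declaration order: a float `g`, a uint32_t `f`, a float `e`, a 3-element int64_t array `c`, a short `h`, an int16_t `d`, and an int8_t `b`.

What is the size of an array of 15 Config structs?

720

g at 0 (size 4, align 4) → ends 4
f at 4 (size 4, align 4) → ends 8
e at 8 (size 4, align 4) → ends 12
pad 4 to align 8 for c
c at 16 (size 24, align 8) → ends 40
h at 40 (size 2, align 2) → ends 42
d at 42 (size 2, align 2) → ends 44
b at 44 (size 1, align 1) → ends 45
tail pad 3 to reach multiple of 8
total 48 bytes, alignment 8
array of 15: 15 × 48 = 720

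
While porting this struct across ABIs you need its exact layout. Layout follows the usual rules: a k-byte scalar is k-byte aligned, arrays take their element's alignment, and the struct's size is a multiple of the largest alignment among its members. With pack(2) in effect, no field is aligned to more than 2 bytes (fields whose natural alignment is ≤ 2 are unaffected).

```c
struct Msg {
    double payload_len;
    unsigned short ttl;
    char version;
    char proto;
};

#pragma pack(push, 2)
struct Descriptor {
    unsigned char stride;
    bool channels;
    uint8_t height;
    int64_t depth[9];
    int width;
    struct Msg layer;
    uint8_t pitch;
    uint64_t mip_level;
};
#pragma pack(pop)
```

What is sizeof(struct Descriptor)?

106 bytes

Msg: payload_len at 0 (size 8, align 8) → ends 8; ttl at 8 (size 2, align 2) → ends 10; version at 10 (size 1, align 1) → ends 11; proto at 11 (size 1, align 1) → ends 12; tail pad 4 to reach multiple of 8; total 16 bytes, alignment 8
stride at 0 (size 1, align 1) → ends 1
channels at 1 (size 1, align 1) → ends 2
height at 2 (size 1, align 1) → ends 3
pad 1 to align 2 for depth
depth at 4 (size 72, align 2) → ends 76
width at 76 (size 4, align 2) → ends 80
layer at 80 (size 16, align 2) → ends 96
pitch at 96 (size 1, align 1) → ends 97
pad 1 to align 2 for mip_level
mip_level at 98 (size 8, align 2) → ends 106
total 106 bytes, alignment 2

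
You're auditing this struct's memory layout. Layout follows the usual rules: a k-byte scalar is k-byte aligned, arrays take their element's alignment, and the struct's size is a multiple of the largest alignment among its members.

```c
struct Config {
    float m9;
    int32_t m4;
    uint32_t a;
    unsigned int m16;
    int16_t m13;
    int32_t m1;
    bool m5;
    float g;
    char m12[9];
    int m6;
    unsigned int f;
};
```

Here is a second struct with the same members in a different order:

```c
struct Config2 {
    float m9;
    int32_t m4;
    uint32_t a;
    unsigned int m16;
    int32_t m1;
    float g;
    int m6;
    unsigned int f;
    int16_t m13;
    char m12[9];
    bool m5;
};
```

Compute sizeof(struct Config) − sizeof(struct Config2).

0..4  m9  (4B, 4-aligned)
4..8  m4  (4B, 4-aligned)
8..12  a  (4B, 4-aligned)
12..16  m16  (4B, 4-aligned)
16..18  m13  (2B, 2-aligned)
18..20  -- padding (2B)
20..24  m1  (4B, 4-aligned)
24..25  m5  (1B, 1-aligned)
25..28  -- padding (3B)
28..32  g  (4B, 4-aligned)
32..41  m12  (9B, 1-aligned)
41..44  -- padding (3B)
44..48  m6  (4B, 4-aligned)
48..52  f  (4B, 4-aligned)
sizeof = 52, alignof = 4
— Config2 —
0..4  m9  (4B, 4-aligned)
4..8  m4  (4B, 4-aligned)
8..12  a  (4B, 4-aligned)
12..16  m16  (4B, 4-aligned)
16..20  m1  (4B, 4-aligned)
20..24  g  (4B, 4-aligned)
24..28  m6  (4B, 4-aligned)
28..32  f  (4B, 4-aligned)
32..34  m13  (2B, 2-aligned)
34..43  m12  (9B, 1-aligned)
43..44  m5  (1B, 1-aligned)
sizeof = 44, alignof = 4
52 − 44 = 8

8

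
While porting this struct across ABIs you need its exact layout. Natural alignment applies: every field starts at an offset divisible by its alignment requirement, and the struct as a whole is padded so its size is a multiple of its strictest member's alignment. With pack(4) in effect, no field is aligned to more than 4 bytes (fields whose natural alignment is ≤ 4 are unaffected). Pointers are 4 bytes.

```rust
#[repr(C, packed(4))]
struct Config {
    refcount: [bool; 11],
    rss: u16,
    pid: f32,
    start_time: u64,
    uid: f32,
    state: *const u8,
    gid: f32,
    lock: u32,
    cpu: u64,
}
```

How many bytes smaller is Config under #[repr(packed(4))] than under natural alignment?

4

natural layout:
  refcount at 0 (size 11, align 1) → ends 11
  pad 1 to align 2 for rss
  rss at 12 (size 2, align 2) → ends 14
  pad 2 to align 4 for pid
  pid at 16 (size 4, align 4) → ends 20
  pad 4 to align 8 for start_time
  start_time at 24 (size 8, align 8) → ends 32
  uid at 32 (size 4, align 4) → ends 36
  state at 36 (size 4, align 4) → ends 40
  gid at 40 (size 4, align 4) → ends 44
  lock at 44 (size 4, align 4) → ends 48
  cpu at 48 (size 8, align 8) → ends 56
  total 56 bytes, alignment 8
packed(4) layout:
  refcount at 0 (size 11, align 1) → ends 11
  pad 1 to align 2 for rss
  rss at 12 (size 2, align 2) → ends 14
  pad 2 to align 4 for pid
  pid at 16 (size 4, align 4) → ends 20
  start_time at 20 (size 8, align 4) → ends 28
  uid at 28 (size 4, align 4) → ends 32
  state at 32 (size 4, align 4) → ends 36
  gid at 36 (size 4, align 4) → ends 40
  lock at 40 (size 4, align 4) → ends 44
  cpu at 44 (size 8, align 4) → ends 52
  total 52 bytes, alignment 4
56 − 52 = 4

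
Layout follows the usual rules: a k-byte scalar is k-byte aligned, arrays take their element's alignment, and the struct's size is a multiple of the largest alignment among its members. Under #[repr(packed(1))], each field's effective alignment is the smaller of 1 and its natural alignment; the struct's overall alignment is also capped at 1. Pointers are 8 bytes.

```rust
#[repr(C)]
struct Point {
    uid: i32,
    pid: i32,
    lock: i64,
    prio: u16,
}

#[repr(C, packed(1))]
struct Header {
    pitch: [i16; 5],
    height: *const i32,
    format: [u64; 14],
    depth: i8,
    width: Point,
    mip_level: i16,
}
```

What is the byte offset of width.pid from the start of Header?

Point: 0..4  uid  (4B, 4-aligned); 4..8  pid  (4B, 4-aligned); 8..16  lock  (8B, 8-aligned); 16..18  prio  (2B, 2-aligned); 18..24  -- tail padding (6B); sizeof = 24, alignof = 8
0..10  pitch  (10B, 1-aligned)
10..18  height  (8B, 1-aligned)
18..130  format  (112B, 1-aligned)
130..131  depth  (1B, 1-aligned)
131..155  width  (24B, 1-aligned)
within Point: pid at 4
131 + 4 = 135

135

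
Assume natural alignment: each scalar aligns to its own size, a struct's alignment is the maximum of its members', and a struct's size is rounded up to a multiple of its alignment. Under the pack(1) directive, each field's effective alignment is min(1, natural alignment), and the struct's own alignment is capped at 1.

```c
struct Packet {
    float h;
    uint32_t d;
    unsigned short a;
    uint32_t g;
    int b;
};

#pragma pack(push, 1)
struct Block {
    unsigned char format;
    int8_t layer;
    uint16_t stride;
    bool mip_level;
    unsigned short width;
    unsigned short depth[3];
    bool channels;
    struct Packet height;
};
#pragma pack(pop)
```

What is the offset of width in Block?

5

Packet: 0..4  h  (4B, 4-aligned); 4..8  d  (4B, 4-aligned); 8..10  a  (2B, 2-aligned); 10..12  -- padding (2B); 12..16  g  (4B, 4-aligned); 16..20  b  (4B, 4-aligned); sizeof = 20, alignof = 4
0..1  format  (1B, 1-aligned)
1..2  layer  (1B, 1-aligned)
2..4  stride  (2B, 1-aligned)
4..5  mip_level  (1B, 1-aligned)
5..7  width  (2B, 1-aligned)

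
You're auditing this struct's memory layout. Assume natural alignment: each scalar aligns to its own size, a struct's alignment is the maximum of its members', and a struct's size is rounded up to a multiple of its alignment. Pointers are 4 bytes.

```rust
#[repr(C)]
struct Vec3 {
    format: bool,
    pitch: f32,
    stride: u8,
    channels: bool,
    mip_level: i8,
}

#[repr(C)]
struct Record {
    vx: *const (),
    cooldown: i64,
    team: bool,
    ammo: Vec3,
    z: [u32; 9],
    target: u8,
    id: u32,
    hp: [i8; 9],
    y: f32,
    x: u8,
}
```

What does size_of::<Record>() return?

Vec3: @0: format [1B, align 1] → 1; +3 pad (align 4); @4: pitch [4B, align 4] → 8; @8: stride [1B, align 1] → 9; @9: channels [1B, align 1] → 10; @10: mip_level [1B, align 1] → 11; +1 tail pad (align 4); size 12, align 4
@0: vx [4B, align 4] → 4
+4 pad (align 8)
@8: cooldown [8B, align 8] → 16
@16: team [1B, align 1] → 17
+3 pad (align 4)
@20: ammo [12B, align 4] → 32
@32: z [36B, align 4] → 68
@68: target [1B, align 1] → 69
+3 pad (align 4)
@72: id [4B, align 4] → 76
@76: hp [9B, align 1] → 85
+3 pad (align 4)
@88: y [4B, align 4] → 92
@92: x [1B, align 1] → 93
+3 tail pad (align 8)
size 96, align 8

96 bytes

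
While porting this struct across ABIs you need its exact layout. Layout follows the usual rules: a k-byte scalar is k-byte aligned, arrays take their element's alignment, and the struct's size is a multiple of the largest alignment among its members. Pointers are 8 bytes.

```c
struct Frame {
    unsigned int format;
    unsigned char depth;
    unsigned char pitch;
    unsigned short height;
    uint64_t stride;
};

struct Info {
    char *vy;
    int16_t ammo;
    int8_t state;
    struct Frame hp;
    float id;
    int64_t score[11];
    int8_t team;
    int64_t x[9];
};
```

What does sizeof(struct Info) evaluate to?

208 bytes

Frame: 0..4  format  (4B, 4-aligned); 4..5  depth  (1B, 1-aligned); 5..6  pitch  (1B, 1-aligned); 6..8  height  (2B, 2-aligned); 8..16  stride  (8B, 8-aligned); sizeof = 16, alignof = 8
0..8  vy  (8B, 8-aligned)
8..10  ammo  (2B, 2-aligned)
10..11  state  (1B, 1-aligned)
11..16  -- padding (5B)
16..32  hp  (16B, 8-aligned)
32..36  id  (4B, 4-aligned)
36..40  -- padding (4B)
40..128  score  (88B, 8-aligned)
128..129  team  (1B, 1-aligned)
129..136  -- padding (7B)
136..208  x  (72B, 8-aligned)
sizeof = 208, alignof = 8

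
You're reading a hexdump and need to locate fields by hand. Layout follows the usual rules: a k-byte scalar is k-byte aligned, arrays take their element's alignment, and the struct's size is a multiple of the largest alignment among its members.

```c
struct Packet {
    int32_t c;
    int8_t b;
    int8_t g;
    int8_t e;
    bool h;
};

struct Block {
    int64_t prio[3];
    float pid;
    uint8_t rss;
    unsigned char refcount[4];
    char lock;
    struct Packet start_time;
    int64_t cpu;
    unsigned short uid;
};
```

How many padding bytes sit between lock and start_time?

Packet: 0..4  c  (4B, 4-aligned); 4..5  b  (1B, 1-aligned); 5..6  g  (1B, 1-aligned); 6..7  e  (1B, 1-aligned); 7..8  h  (1B, 1-aligned); sizeof = 8, alignof = 4
0..24  prio  (24B, 8-aligned)
24..28  pid  (4B, 4-aligned)
28..29  rss  (1B, 1-aligned)
29..33  refcount  (4B, 1-aligned)
33..34  lock  (1B, 1-aligned)
34..36  -- padding (2B)
36..44  start_time  (8B, 4-aligned)

2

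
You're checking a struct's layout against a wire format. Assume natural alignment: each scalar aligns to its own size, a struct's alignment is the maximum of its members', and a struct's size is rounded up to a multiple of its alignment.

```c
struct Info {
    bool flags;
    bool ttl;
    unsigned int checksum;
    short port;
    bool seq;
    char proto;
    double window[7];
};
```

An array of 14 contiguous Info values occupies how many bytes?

flags at 0 (size 1, align 1) → ends 1
ttl at 1 (size 1, align 1) → ends 2
pad 2 to align 4 for checksum
checksum at 4 (size 4, align 4) → ends 8
port at 8 (size 2, align 2) → ends 10
seq at 10 (size 1, align 1) → ends 11
proto at 11 (size 1, align 1) → ends 12
pad 4 to align 8 for window
window at 16 (size 56, align 8) → ends 72
total 72 bytes, alignment 8
array of 14: 14 × 72 = 1008

1008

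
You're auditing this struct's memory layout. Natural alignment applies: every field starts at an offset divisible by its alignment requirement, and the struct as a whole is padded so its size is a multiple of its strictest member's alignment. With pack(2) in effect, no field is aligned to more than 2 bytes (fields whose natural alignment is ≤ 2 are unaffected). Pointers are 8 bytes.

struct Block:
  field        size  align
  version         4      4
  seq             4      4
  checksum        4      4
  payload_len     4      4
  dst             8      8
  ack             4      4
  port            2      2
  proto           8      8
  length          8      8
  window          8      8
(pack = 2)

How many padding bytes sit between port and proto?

0

version at 0 (size 4, align 2) → ends 4
seq at 4 (size 4, align 2) → ends 8
checksum at 8 (size 4, align 2) → ends 12
payload_len at 12 (size 4, align 2) → ends 16
dst at 16 (size 8, align 2) → ends 24
ack at 24 (size 4, align 2) → ends 28
port at 28 (size 2, align 2) → ends 30
proto at 30 (size 8, align 2) → ends 38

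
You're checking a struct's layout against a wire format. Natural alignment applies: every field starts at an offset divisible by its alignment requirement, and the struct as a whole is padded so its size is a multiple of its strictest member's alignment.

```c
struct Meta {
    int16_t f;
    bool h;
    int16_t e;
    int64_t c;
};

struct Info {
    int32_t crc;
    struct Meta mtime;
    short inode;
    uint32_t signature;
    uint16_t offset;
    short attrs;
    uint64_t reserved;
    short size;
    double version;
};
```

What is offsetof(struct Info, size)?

Meta: f at 0 (size 2, align 2) → ends 2; h at 2 (size 1, align 1) → ends 3; pad 1 to align 2 for e; e at 4 (size 2, align 2) → ends 6; pad 2 to align 8 for c; c at 8 (size 8, align 8) → ends 16; total 16 bytes, alignment 8
crc at 0 (size 4, align 4) → ends 4
pad 4 to align 8 for mtime
mtime at 8 (size 16, align 8) → ends 24
inode at 24 (size 2, align 2) → ends 26
pad 2 to align 4 for signature
signature at 28 (size 4, align 4) → ends 32
offset at 32 (size 2, align 2) → ends 34
attrs at 34 (size 2, align 2) → ends 36
pad 4 to align 8 for reserved
reserved at 40 (size 8, align 8) → ends 48
size at 48 (size 2, align 2) → ends 50

48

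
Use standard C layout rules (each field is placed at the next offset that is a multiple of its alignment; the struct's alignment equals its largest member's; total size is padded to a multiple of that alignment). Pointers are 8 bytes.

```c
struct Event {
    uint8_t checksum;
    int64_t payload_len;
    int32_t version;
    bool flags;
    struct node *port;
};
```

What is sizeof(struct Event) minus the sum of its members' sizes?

checksum at 0 (size 1, align 1) → ends 1
pad 7 to align 8 for payload_len
payload_len at 8 (size 8, align 8) → ends 16
version at 16 (size 4, align 4) → ends 20
flags at 20 (size 1, align 1) → ends 21
pad 3 to align 8 for port
port at 24 (size 8, align 8) → ends 32
total 32 bytes, alignment 8
data bytes 22, size 32 → padding 10

10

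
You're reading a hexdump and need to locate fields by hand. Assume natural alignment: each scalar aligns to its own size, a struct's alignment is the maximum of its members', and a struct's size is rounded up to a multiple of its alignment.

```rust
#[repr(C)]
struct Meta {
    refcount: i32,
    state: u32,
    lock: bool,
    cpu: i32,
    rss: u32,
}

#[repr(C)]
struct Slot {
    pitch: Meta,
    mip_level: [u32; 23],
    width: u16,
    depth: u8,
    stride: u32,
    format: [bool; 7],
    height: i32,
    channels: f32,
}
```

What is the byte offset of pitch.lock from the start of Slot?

8

Meta: @0: refcount [4B, align 4] → 4; @4: state [4B, align 4] → 8; @8: lock [1B, align 1] → 9; +3 pad (align 4); @12: cpu [4B, align 4] → 16; @16: rss [4B, align 4] → 20; size 20, align 4
@0: pitch [20B, align 4] → 20
within Meta: lock at 8
0 + 8 = 8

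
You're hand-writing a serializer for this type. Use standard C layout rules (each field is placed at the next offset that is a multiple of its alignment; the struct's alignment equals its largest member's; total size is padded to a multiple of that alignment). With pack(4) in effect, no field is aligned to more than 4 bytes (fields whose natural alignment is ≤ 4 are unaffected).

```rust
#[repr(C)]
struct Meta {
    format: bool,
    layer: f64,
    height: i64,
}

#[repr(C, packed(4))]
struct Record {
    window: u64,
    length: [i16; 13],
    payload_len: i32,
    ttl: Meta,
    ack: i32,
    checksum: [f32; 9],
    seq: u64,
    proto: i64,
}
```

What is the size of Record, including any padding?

Meta: @0: format [1B, align 1] → 1; +7 pad (align 8); @8: layer [8B, align 8] → 16; @16: height [8B, align 8] → 24; size 24, align 8
@0: window [8B, align 4] → 8
@8: length [26B, align 2] → 34
+2 pad (align 4)
@36: payload_len [4B, align 4] → 40
@40: ttl [24B, align 4] → 64
@64: ack [4B, align 4] → 68
@68: checksum [36B, align 4] → 104
@104: seq [8B, align 4] → 112
@112: proto [8B, align 4] → 120
size 120, align 4

120 bytes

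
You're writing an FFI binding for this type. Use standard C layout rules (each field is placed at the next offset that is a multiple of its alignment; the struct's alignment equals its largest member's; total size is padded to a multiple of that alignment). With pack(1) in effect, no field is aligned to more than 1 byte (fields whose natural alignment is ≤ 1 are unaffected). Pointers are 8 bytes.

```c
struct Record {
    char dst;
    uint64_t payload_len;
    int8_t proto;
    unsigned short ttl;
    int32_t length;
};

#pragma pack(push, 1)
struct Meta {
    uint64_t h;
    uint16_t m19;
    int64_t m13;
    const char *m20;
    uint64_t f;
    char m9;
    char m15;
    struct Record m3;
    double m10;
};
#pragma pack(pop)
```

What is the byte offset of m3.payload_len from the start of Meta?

44

Record: dst at 0 (size 1, align 1) → ends 1; pad 7 to align 8 for payload_len; payload_len at 8 (size 8, align 8) → ends 16; proto at 16 (size 1, align 1) → ends 17; pad 1 to align 2 for ttl; ttl at 18 (size 2, align 2) → ends 20; length at 20 (size 4, align 4) → ends 24; total 24 bytes, alignment 8
h at 0 (size 8, align 1) → ends 8
m19 at 8 (size 2, align 1) → ends 10
m13 at 10 (size 8, align 1) → ends 18
m20 at 18 (size 8, align 1) → ends 26
f at 26 (size 8, align 1) → ends 34
m9 at 34 (size 1, align 1) → ends 35
m15 at 35 (size 1, align 1) → ends 36
m3 at 36 (size 24, align 1) → ends 60
within Record: payload_len at 8
36 + 8 = 44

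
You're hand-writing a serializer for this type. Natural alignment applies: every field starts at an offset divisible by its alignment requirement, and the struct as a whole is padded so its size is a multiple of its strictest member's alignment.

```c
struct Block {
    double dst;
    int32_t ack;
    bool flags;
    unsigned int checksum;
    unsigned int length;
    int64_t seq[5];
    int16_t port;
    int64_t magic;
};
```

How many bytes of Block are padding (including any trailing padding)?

@0: dst [8B, align 8] → 8
@8: ack [4B, align 4] → 12
@12: flags [1B, align 1] → 13
+3 pad (align 4)
@16: checksum [4B, align 4] → 20
@20: length [4B, align 4] → 24
@24: seq [40B, align 8] → 64
@64: port [2B, align 2] → 66
+6 pad (align 8)
@72: magic [8B, align 8] → 80
size 80, align 8
data bytes 71, size 80 → padding 9

9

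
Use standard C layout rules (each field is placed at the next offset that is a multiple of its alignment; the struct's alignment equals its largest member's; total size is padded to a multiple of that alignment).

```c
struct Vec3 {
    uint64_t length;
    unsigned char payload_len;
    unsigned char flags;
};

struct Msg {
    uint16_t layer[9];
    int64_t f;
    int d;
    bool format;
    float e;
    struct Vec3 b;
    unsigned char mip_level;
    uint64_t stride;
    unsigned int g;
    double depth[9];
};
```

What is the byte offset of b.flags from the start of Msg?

Vec3: @0: length [8B, align 8] → 8; @8: payload_len [1B, align 1] → 9; @9: flags [1B, align 1] → 10; +6 tail pad (align 8); size 16, align 8
@0: layer [18B, align 2] → 18
+6 pad (align 8)
@24: f [8B, align 8] → 32
@32: d [4B, align 4] → 36
@36: format [1B, align 1] → 37
+3 pad (align 4)
@40: e [4B, align 4] → 44
+4 pad (align 8)
@48: b [16B, align 8] → 64
within Vec3: flags at 9
48 + 9 = 57

57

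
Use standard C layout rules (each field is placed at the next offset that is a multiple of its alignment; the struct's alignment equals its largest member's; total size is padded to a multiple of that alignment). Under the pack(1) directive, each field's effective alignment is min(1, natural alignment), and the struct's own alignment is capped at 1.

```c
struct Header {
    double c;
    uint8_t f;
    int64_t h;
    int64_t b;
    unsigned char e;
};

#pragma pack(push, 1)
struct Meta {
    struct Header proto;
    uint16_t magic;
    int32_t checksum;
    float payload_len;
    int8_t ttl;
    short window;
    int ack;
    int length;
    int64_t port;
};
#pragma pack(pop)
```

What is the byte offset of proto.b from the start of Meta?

24

Header: 0..8  c  (8B, 8-aligned); 8..9  f  (1B, 1-aligned); 9..16  -- padding (7B); 16..24  h  (8B, 8-aligned); 24..32  b  (8B, 8-aligned); 32..33  e  (1B, 1-aligned); 33..40  -- tail padding (7B); sizeof = 40, alignof = 8
0..40  proto  (40B, 1-aligned)
within Header: b at 24
0 + 24 = 24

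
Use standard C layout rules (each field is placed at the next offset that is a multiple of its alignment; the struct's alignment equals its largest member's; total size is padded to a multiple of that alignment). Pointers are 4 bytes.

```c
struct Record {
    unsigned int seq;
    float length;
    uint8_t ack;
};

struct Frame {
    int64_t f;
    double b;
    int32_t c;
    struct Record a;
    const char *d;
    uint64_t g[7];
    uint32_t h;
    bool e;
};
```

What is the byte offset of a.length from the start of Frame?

24

Record: seq at 0 (size 4, align 4) → ends 4; length at 4 (size 4, align 4) → ends 8; ack at 8 (size 1, align 1) → ends 9; tail pad 3 to reach multiple of 4; total 12 bytes, alignment 4
f at 0 (size 8, align 8) → ends 8
b at 8 (size 8, align 8) → ends 16
c at 16 (size 4, align 4) → ends 20
a at 20 (size 12, align 4) → ends 32
within Record: length at 4
20 + 4 = 24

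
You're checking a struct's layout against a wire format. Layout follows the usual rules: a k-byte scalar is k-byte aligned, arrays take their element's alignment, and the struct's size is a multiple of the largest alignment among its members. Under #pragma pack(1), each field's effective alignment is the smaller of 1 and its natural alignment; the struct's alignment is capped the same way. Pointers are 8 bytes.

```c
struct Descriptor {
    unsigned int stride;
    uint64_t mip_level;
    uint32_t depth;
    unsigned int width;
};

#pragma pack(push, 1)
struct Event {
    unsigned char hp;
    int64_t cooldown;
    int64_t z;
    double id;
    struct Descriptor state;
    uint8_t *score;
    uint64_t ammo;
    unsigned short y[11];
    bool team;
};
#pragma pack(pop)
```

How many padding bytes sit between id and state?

0

Descriptor: stride at 0 (size 4, align 4) → ends 4; pad 4 to align 8 for mip_level; mip_level at 8 (size 8, align 8) → ends 16; depth at 16 (size 4, align 4) → ends 20; width at 20 (size 4, align 4) → ends 24; total 24 bytes, alignment 8
hp at 0 (size 1, align 1) → ends 1
cooldown at 1 (size 8, align 1) → ends 9
z at 9 (size 8, align 1) → ends 17
id at 17 (size 8, align 1) → ends 25
state at 25 (size 24, align 1) → ends 49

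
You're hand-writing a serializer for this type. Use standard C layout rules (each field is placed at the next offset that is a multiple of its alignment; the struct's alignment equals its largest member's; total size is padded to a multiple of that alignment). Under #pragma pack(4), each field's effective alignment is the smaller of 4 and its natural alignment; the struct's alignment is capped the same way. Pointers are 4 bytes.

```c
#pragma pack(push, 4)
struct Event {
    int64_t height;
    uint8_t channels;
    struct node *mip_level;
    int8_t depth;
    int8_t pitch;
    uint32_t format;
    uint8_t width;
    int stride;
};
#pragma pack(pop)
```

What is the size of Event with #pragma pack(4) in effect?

32

height at 0 (size 8, align 4) → ends 8
channels at 8 (size 1, align 1) → ends 9
pad 3 to align 4 for mip_level
mip_level at 12 (size 4, align 4) → ends 16
depth at 16 (size 1, align 1) → ends 17
pitch at 17 (size 1, align 1) → ends 18
pad 2 to align 4 for format
format at 20 (size 4, align 4) → ends 24
width at 24 (size 1, align 1) → ends 25
pad 3 to align 4 for stride
stride at 28 (size 4, align 4) → ends 32
total 32 bytes, alignment 4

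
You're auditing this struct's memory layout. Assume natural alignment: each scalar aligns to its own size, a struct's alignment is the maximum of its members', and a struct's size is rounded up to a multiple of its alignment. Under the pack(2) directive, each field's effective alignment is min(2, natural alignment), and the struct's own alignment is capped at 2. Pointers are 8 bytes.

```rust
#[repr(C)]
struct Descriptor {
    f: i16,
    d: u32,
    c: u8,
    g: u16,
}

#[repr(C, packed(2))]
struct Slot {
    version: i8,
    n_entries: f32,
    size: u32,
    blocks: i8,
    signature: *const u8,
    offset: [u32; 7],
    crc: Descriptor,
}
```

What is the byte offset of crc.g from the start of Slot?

Descriptor: @0: f [2B, align 2] → 2; +2 pad (align 4); @4: d [4B, align 4] → 8; @8: c [1B, align 1] → 9; +1 pad (align 2); @10: g [2B, align 2] → 12; size 12, align 4
@0: version [1B, align 1] → 1
+1 pad (align 2)
@2: n_entries [4B, align 2] → 6
@6: size [4B, align 2] → 10
@10: blocks [1B, align 1] → 11
+1 pad (align 2)
@12: signature [8B, align 2] → 20
@20: offset [28B, align 2] → 48
@48: crc [12B, align 2] → 60
within Descriptor: g at 10
48 + 10 = 58

58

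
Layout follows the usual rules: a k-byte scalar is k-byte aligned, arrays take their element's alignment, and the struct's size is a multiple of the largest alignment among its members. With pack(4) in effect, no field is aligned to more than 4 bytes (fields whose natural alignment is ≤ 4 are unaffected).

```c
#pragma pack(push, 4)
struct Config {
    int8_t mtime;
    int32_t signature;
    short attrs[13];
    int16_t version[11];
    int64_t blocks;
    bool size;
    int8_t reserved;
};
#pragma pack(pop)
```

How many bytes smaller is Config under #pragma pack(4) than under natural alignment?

natural layout:
  0..1  mtime  (1B, 1-aligned)
  1..4  -- padding (3B)
  4..8  signature  (4B, 4-aligned)
  8..34  attrs  (26B, 2-aligned)
  34..56  version  (22B, 2-aligned)
  56..64  blocks  (8B, 8-aligned)
  64..65  size  (1B, 1-aligned)
  65..66  reserved  (1B, 1-aligned)
  66..72  -- tail padding (6B)
  sizeof = 72, alignof = 8
packed(4) layout:
  0..1  mtime  (1B, 1-aligned)
  1..4  -- padding (3B)
  4..8  signature  (4B, 4-aligned)
  8..34  attrs  (26B, 2-aligned)
  34..56  version  (22B, 2-aligned)
  56..64  blocks  (8B, 4-aligned)
  64..65  size  (1B, 1-aligned)
  65..66  reserved  (1B, 1-aligned)
  66..68  -- tail padding (2B)
  sizeof = 68, alignof = 4
72 − 68 = 4

4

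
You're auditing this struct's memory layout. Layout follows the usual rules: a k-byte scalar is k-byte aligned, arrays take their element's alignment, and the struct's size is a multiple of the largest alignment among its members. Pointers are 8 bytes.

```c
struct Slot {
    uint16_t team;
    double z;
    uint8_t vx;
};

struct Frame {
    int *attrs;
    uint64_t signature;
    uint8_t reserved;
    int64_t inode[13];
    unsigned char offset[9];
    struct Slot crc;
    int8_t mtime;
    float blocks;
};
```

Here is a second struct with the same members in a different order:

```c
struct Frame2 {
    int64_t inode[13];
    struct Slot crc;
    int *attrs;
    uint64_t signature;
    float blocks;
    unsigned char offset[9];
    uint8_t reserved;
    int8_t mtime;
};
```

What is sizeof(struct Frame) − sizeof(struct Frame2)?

16

Slot: team at 0 (size 2, align 2) → ends 2; pad 6 to align 8 for z; z at 8 (size 8, align 8) → ends 16; vx at 16 (size 1, align 1) → ends 17; tail pad 7 to reach multiple of 8; total 24 bytes, alignment 8
attrs at 0 (size 8, align 8) → ends 8
signature at 8 (size 8, align 8) → ends 16
reserved at 16 (size 1, align 1) → ends 17
pad 7 to align 8 for inode
inode at 24 (size 104, align 8) → ends 128
offset at 128 (size 9, align 1) → ends 137
pad 7 to align 8 for crc
crc at 144 (size 24, align 8) → ends 168
mtime at 168 (size 1, align 1) → ends 169
pad 3 to align 4 for blocks
blocks at 172 (size 4, align 4) → ends 176
total 176 bytes, alignment 8
— Frame2 —
inode at 0 (size 104, align 8) → ends 104
crc at 104 (size 24, align 8) → ends 128
attrs at 128 (size 8, align 8) → ends 136
signature at 136 (size 8, align 8) → ends 144
blocks at 144 (size 4, align 4) → ends 148
offset at 148 (size 9, align 1) → ends 157
reserved at 157 (size 1, align 1) → ends 158
mtime at 158 (size 1, align 1) → ends 159
tail pad 1 to reach multiple of 8
total 160 bytes, alignment 8
176 − 160 = 16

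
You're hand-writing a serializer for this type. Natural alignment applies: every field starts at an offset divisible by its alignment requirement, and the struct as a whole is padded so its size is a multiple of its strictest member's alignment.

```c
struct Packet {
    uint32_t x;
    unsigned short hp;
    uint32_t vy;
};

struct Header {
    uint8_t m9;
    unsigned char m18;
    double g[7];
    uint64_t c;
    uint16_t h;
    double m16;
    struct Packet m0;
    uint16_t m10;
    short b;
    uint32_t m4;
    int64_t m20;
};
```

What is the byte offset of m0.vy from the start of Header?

96

Packet: 0..4  x  (4B, 4-aligned); 4..6  hp  (2B, 2-aligned); 6..8  -- padding (2B); 8..12  vy  (4B, 4-aligned); sizeof = 12, alignof = 4
0..1  m9  (1B, 1-aligned)
1..2  m18  (1B, 1-aligned)
2..8  -- padding (6B)
8..64  g  (56B, 8-aligned)
64..72  c  (8B, 8-aligned)
72..74  h  (2B, 2-aligned)
74..80  -- padding (6B)
80..88  m16  (8B, 8-aligned)
88..100  m0  (12B, 4-aligned)
within Packet: vy at 8
88 + 8 = 96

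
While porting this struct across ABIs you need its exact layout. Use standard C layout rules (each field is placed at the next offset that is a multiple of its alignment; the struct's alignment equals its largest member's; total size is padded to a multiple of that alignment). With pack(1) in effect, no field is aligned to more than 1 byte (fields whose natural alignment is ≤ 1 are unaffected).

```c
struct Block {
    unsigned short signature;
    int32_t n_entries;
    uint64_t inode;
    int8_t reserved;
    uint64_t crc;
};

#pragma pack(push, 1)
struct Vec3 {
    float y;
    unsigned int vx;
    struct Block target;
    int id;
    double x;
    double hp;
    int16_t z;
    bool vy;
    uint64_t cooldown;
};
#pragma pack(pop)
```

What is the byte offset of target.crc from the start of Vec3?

Block: signature at 0 (size 2, align 2) → ends 2; pad 2 to align 4 for n_entries; n_entries at 4 (size 4, align 4) → ends 8; inode at 8 (size 8, align 8) → ends 16; reserved at 16 (size 1, align 1) → ends 17; pad 7 to align 8 for crc; crc at 24 (size 8, align 8) → ends 32; total 32 bytes, alignment 8
y at 0 (size 4, align 1) → ends 4
vx at 4 (size 4, align 1) → ends 8
target at 8 (size 32, align 1) → ends 40
within Block: crc at 24
8 + 24 = 32

32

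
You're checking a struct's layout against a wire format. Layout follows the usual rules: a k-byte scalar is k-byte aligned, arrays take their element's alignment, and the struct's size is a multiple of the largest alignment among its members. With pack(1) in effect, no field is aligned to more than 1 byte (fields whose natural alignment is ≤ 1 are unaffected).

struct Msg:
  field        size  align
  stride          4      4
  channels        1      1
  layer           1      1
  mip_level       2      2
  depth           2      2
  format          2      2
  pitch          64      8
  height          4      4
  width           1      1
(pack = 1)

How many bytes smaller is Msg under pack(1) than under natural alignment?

natural layout:
  @0: stride [4B, align 4] → 4
  @4: channels [1B, align 1] → 5
  @5: layer [1B, align 1] → 6
  @6: mip_level [2B, align 2] → 8
  @8: depth [2B, align 2] → 10
  @10: format [2B, align 2] → 12
  +4 pad (align 8)
  @16: pitch [64B, align 8] → 80
  @80: height [4B, align 4] → 84
  @84: width [1B, align 1] → 85
  +3 tail pad (align 8)
  size 88, align 8
packed(1) layout:
  @0: stride [4B, align 1] → 4
  @4: channels [1B, align 1] → 5
  @5: layer [1B, align 1] → 6
  @6: mip_level [2B, align 1] → 8
  @8: depth [2B, align 1] → 10
  @10: format [2B, align 1] → 12
  @12: pitch [64B, align 1] → 76
  @76: height [4B, align 1] → 80
  @80: width [1B, align 1] → 81
  size 81, align 1
88 − 81 = 7

7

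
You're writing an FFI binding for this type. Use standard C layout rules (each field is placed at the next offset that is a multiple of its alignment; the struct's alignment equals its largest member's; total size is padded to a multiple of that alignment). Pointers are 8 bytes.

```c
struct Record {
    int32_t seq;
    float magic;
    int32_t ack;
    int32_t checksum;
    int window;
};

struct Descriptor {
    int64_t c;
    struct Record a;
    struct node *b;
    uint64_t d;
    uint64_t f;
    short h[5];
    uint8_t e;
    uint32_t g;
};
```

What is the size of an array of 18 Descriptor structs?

1296

Record: @0: seq [4B, align 4] → 4; @4: magic [4B, align 4] → 8; @8: ack [4B, align 4] → 12; @12: checksum [4B, align 4] → 16; @16: window [4B, align 4] → 20; size 20, align 4
@0: c [8B, align 8] → 8
@8: a [20B, align 4] → 28
+4 pad (align 8)
@32: b [8B, align 8] → 40
@40: d [8B, align 8] → 48
@48: f [8B, align 8] → 56
@56: h [10B, align 2] → 66
@66: e [1B, align 1] → 67
+1 pad (align 4)
@68: g [4B, align 4] → 72
size 72, align 8
array of 18: 18 × 72 = 1296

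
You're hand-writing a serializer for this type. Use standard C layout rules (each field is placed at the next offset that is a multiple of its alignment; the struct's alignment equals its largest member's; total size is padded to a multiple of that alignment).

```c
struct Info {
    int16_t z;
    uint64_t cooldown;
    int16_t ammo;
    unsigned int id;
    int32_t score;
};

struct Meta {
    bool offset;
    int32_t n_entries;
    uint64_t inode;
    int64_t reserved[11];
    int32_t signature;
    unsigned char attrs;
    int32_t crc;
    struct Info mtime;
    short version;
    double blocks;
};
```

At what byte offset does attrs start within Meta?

Info: 0..2  z  (2B, 2-aligned); 2..8  -- padding (6B); 8..16  cooldown  (8B, 8-aligned); 16..18  ammo  (2B, 2-aligned); 18..20  -- padding (2B); 20..24  id  (4B, 4-aligned); 24..28  score  (4B, 4-aligned); 28..32  -- tail padding (4B); sizeof = 32, alignof = 8
0..1  offset  (1B, 1-aligned)
1..4  -- padding (3B)
4..8  n_entries  (4B, 4-aligned)
8..16  inode  (8B, 8-aligned)
16..104  reserved  (88B, 8-aligned)
104..108  signature  (4B, 4-aligned)
108..109  attrs  (1B, 1-aligned)

108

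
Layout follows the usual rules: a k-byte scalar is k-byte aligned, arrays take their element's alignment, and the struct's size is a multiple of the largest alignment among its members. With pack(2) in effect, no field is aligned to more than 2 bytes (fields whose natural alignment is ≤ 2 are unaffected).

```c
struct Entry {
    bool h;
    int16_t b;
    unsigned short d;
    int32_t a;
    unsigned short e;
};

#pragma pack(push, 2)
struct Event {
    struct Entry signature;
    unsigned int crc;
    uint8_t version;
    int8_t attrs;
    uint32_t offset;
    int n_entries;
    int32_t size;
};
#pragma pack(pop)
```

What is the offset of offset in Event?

Entry: @0: h [1B, align 1] → 1; +1 pad (align 2); @2: b [2B, align 2] → 4; @4: d [2B, align 2] → 6; +2 pad (align 4); @8: a [4B, align 4] → 12; @12: e [2B, align 2] → 14; +2 tail pad (align 4); size 16, align 4
@0: signature [16B, align 2] → 16
@16: crc [4B, align 2] → 20
@20: version [1B, align 1] → 21
@21: attrs [1B, align 1] → 22
@22: offset [4B, align 2] → 26

22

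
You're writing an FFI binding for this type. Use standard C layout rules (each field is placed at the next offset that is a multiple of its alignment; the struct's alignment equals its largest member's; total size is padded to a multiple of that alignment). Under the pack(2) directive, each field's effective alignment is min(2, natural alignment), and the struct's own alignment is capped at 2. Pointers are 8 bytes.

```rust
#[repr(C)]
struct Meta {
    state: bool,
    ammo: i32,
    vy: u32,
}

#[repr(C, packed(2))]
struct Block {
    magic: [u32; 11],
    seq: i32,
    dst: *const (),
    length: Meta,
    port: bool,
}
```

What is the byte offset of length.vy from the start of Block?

64

Meta: state at 0 (size 1, align 1) → ends 1; pad 3 to align 4 for ammo; ammo at 4 (size 4, align 4) → ends 8; vy at 8 (size 4, align 4) → ends 12; total 12 bytes, alignment 4
magic at 0 (size 44, align 2) → ends 44
seq at 44 (size 4, align 2) → ends 48
dst at 48 (size 8, align 2) → ends 56
length at 56 (size 12, align 2) → ends 68
within Meta: vy at 8
56 + 8 = 64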